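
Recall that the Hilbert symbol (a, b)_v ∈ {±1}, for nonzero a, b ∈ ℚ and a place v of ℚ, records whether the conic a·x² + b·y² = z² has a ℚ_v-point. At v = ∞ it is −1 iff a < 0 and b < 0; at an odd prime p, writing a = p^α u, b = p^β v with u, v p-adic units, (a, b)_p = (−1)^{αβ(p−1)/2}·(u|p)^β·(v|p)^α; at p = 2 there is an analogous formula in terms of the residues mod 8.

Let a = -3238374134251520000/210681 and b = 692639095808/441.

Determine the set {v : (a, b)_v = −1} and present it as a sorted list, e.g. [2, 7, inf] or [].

(a, b) ≡ (-638, 23) mod (ℚ^×)²; places V = {2, 3, 5, 7, 11, 17, 23, 29, ∞}.
(a,b)_∞: sgn(-638)=−, sgn(23)=+, so +1.
(a,b)_2: α=21, β=10; u≡1, v≡7 (mod 8); ε(u)ε(v)=0·1, αω(v)=21·0, βω(u)=10·0; sum ≡ 0  ⇒  +1.
(a,b)_7: α=0, u≡6; β=-2, v≡1 (mod 7); (6|7)=-1, (1|7)=+1; sign (−1)^0·-1^-2·+1^0 = +1.
(a,b)_23: α=2, u≡9; β=1, v≡6 (mod 23); (9|23)=+1, (6|23)=+1; sign (−1)^0·+1^1·+1^2 = +1.
(a,b)_17: α=-2, u≡8; β=2, v≡7 (mod 17); (8|17)=+1, (7|17)=-1; sign (−1)^0·+1^2·-1^-2 = +1.
(a,b)_29: α=1, u≡23; β=2, v≡16 (mod 29); (23|29)=+1, (16|29)=+1; sign (−1)^0·+1^2·+1^1 = +1.
(a,b)_11: α=5, u≡8; β=2, v≡4 (mod 11); (8|11)=-1, (4|11)=+1; sign (−1)^0·-1^2·+1^5 = +1.
(a,b)_5: α=4, u≡3; β=0, v≡3 (mod 5); (3|5)=-1, (3|5)=-1; sign (−1)^0·-1^0·-1^4 = +1.
(a,b)_3: α=-6, u≡1; β=-2, v≡2 (mod 3); (1|3)=+1, (2|3)=-1; sign (−1)^0·+1^-2·-1^-6 = +1.
Ram(a, b) = ∅: the form -638·x² + 23·y² − z² is isotropic over every ℚ_v, so by Hasse–Minkowski it is isotropic over ℚ.

[]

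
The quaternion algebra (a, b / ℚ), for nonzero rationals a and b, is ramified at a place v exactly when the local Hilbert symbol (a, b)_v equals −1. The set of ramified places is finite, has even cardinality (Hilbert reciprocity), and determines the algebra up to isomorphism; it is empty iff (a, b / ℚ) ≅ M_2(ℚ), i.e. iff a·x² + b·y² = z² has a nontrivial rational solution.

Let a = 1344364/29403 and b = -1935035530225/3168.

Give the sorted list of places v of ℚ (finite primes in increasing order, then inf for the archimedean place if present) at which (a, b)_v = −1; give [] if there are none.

[3, 11, 17, 19, 23, 31]

(a, b) ≡ (57, -266662) mod (ℚ^×)²; places V = {2, 3, 5, 7, 11, 17, 19, 23, 31, ∞}.
(a,b)_3: α=-5, u≡1; β=-2, v≡2 (mod 3); (1|3)=+1, (2|3)=-1; sign (−1)^0·+1^-2·-1^-5 = -1.
(a,b)_19: α=3, u≡12; β=4, v≡2 (mod 19); (12|19)=-1, (2|19)=-1; sign (−1)^0·-1^4·-1^3 = -1.
(a,b)_2: α=2, β=-5; u≡1, v≡5 (mod 8); ε(u)ε(v)=0·0, αω(v)=2·1, βω(u)=-5·0; sum ≡ 0  ⇒  +1.
(a,b)_17: α=0, u≡14; β=1, v≡14 (mod 17); (14|17)=-1, (14|17)=-1; sign (−1)^0·-1^1·-1^0 = -1.
(a,b)_∞: sgn(57)=+, sgn(-266662)=−, so +1.
(a,b)_7: α=2, u≡1; β=2, v≡6 (mod 7); (1|7)=+1, (6|7)=-1; sign (−1)^0·+1^2·-1^2 = +1.
(a,b)_23: α=0, u≡22; β=1, v≡17 (mod 23); (22|23)=-1, (17|23)=-1; sign (−1)^0·-1^1·-1^0 = -1.
(a,b)_5: α=0, u≡3; β=2, v≡2 (mod 5); (3|5)=-1, (2|5)=-1; sign (−1)^0·-1^2·-1^0 = +1.
(a,b)_31: α=0, u≡26; β=1, v≡28 (mod 31); (26|31)=-1, (28|31)=+1; sign (−1)^0·-1^1·+1^0 = -1.
(a,b)_11: α=-2, u≡10; β=-1, v≡8 (mod 11); (10|11)=-1, (8|11)=-1; sign (−1)^0·-1^-1·-1^-2 = -1.
|Ram(57, -266662)| = 6, even; anisotropic at {3, 11, 17, 19, 23, 31}.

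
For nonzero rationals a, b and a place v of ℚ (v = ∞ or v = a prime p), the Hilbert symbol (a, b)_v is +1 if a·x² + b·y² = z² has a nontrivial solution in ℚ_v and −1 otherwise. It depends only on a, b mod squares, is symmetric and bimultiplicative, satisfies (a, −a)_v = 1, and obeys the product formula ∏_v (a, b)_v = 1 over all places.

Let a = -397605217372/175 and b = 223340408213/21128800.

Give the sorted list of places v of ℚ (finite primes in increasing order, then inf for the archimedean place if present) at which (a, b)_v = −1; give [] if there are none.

[2, 7, 11, 37]

(a, b) ≡ (-4921, 9614) mod (ℚ^×)²; places V = {2, 5, 7, 11, 13, 19, 23, 37, 47, ∞}.
(a,b)_2: α=2, β=-5; u≡7, v≡7 (mod 8); ε(u)ε(v)=1·1, αω(v)=2·0, βω(u)=-5·0; sum ≡ 1  ⇒  -1.
(a,b)_11: α=2, u≡8; β=-1, v≡5 (mod 11); (8|11)=-1, (5|11)=+1; sign (−1)^0·-1^-1·+1^2 = -1.
(a,b)_19: α=1, u≡9; β=1, v≡18 (mod 19); (9|19)=+1, (18|19)=-1; sign (−1)^1·+1^1·-1^1 = +1.
(a,b)_7: α=-1, u≡2; β=-4, v≡6 (mod 7); (2|7)=+1, (6|7)=-1; sign (−1)^0·+1^-4·-1^-1 = -1.
(a,b)_47: α=2, u≡32; β=2, v≡15 (mod 47); (32|47)=+1, (15|47)=-1; sign (−1)^0·+1^2·-1^2 = +1.
(a,b)_∞: sgn(-4921)=−, sgn(9614)=+, so +1.
(a,b)_13: α=0, u≡11; β=2, v≡5 (mod 13); (11|13)=-1, (5|13)=-1; sign (−1)^0·-1^2·-1^0 = +1.
(a,b)_37: α=1, u≡17; β=2, v≡35 (mod 37); (17|37)=-1, (35|37)=-1; sign (−1)^0·-1^2·-1^1 = -1.
(a,b)_5: α=-2, u≡4; β=-2, v≡4 (mod 5); (4|5)=+1, (4|5)=+1; sign (−1)^0·+1^-2·+1^-2 = +1.
(a,b)_23: α=2, u≡4; β=1, v≡9 (mod 23); (4|23)=+1, (9|23)=+1; sign (−1)^0·+1^1·+1^2 = +1.
|Ram(-4921, 9614)| = 4, even; anisotropic at {2, 7, 11, 37}.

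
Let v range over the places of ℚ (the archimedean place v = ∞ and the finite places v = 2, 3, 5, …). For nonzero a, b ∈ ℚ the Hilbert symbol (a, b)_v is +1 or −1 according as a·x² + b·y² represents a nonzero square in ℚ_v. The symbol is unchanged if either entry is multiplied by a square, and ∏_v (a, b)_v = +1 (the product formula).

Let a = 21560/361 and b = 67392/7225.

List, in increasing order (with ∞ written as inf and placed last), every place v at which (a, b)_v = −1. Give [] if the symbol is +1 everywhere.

[2, 5, 11, 13]

(a, b) ≡ (110, 13) mod (ℚ^×)²; places V = {2, 3, 5, 7, 11, 13, 17, 19, ∞}.
(a,b)_5: α=1, u≡2; β=-2, v≡3 (mod 5); (2|5)=-1, (3|5)=-1; sign (−1)^0·-1^-2·-1^1 = -1.
(a,b)_19: α=-2, u≡14; β=0, v≡15 (mod 19); (14|19)=-1, (15|19)=-1; sign (−1)^0·-1^0·-1^-2 = +1.
(a,b)_7: α=2, u≡5; β=0, v≡3 (mod 7); (5|7)=-1, (3|7)=-1; sign (−1)^0·-1^0·-1^2 = +1.
(a,b)_∞: sgn(110)=+, sgn(13)=+, so +1.
(a,b)_17: α=0, u≡1; β=-2, v≡9 (mod 17); (1|17)=+1, (9|17)=+1; sign (−1)^0·+1^-2·+1^0 = +1.
(a,b)_13: α=0, u≡11; β=1, v≡1 (mod 13); (11|13)=-1, (1|13)=+1; sign (−1)^0·-1^1·+1^0 = -1.
(a,b)_3: α=0, u≡2; β=4, v≡1 (mod 3); (2|3)=-1, (1|3)=+1; sign (−1)^0·-1^4·+1^0 = +1.
(a,b)_2: α=3, β=6; u≡7, v≡5 (mod 8); ε(u)ε(v)=1·0, αω(v)=3·1, βω(u)=6·0; sum ≡ 1  ⇒  -1.
(a,b)_11: α=1, u≡10; β=0, v≡8 (mod 11); (10|11)=-1, (8|11)=-1; sign (−1)^0·-1^0·-1^1 = -1.
|Ram(110, 13)| = 4, even; anisotropic at {2, 5, 11, 13}.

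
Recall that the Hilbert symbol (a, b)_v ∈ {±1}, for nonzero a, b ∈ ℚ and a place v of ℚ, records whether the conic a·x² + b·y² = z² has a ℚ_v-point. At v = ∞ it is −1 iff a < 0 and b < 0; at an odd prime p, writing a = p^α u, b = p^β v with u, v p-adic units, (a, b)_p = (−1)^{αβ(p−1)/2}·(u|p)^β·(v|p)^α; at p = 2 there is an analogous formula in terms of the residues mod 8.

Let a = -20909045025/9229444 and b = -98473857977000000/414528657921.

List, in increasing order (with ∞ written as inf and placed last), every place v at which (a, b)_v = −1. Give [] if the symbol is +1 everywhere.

Mod squares: a ≡ -561, b ≡ -17. Check v ∈ {∞, 2, 3, 5, 7, 11, 17, 23, 31, 37, 43}.
v=31: a=31^-2·(≡2), b=31^-2·(≡14) mod 31; (2|31)=+1, (14|31)=+1; (−1)^{-2·-2·15}·(+1)^-2·(+1)^-2 = +1.
v=3: a=3^3·(≡2), b=3^-2·(≡1) mod 3; (2|3)=-1, (1|3)=+1; (−1)^{3·-2·1}·(-1)^-2·(+1)^3 = +1.
v=2: v_2(a)=-2, v_2(b)=6; units ≡ 7, 7 (mod 8); ε·ε+αω+βω = 1·1+-2·0+6·0 ≡ 1  ⇒  (a,b)_2 = -1.
v=43: a=43^0·(≡17), b=43^-2·(≡33) mod 43; (17|43)=+1, (33|43)=-1; (−1)^{0·-2·21}·(+1)^-2·(-1)^0 = +1.
v=23: a=23^0·(≡5), b=23^-2·(≡13) mod 23; (5|23)=-1, (13|23)=+1; (−1)^{0·-2·11}·(-1)^-2·(+1)^0 = +1.
v=37: a=37^2·(≡35), b=37^2·(≡15) mod 37; (35|37)=-1, (15|37)=-1; (−1)^{2·2·18}·(-1)^2·(-1)^2 = +1.
v=5: a=5^2·(≡1), b=5^6·(≡2) mod 5; (1|5)=+1, (2|5)=-1; (−1)^{2·6·2}·(+1)^6·(-1)^2 = +1.
v=∞: -561 < 0 and -17 < 0  ⇒  (a,b)_∞ = -1.
v=11: a=11^3·(≡3), b=11^4·(≡5) mod 11; (3|11)=+1, (5|11)=+1; (−1)^{3·4·5}·(+1)^4·(+1)^3 = +1.
v=7: a=7^-4·(≡6), b=7^-2·(≡1) mod 7; (6|7)=-1, (1|7)=+1; (−1)^{-4·-2·3}·(-1)^-2·(+1)^-4 = +1.
v=17: a=17^1·(≡9), b=17^3·(≡4) mod 17; (9|17)=+1, (4|17)=+1; (−1)^{1·3·8}·(+1)^3·(+1)^1 = +1.
Ram(-561, -17) = {2, ∞}; no ℚ_2-point on the conic.

[2, inf]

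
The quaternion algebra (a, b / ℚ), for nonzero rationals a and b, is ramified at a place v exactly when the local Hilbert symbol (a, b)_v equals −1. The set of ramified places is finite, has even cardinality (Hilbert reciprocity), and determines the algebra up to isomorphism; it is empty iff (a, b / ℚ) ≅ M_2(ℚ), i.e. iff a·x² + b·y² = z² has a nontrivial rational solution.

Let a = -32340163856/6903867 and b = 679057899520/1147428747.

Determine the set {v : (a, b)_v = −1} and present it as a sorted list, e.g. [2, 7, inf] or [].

[3, 5, 7, 13]

(a, b) ≡ (-3003, 15015) mod (ℚ^×)²; places V = {2, 3, 5, 7, 11, 13, 29, 37, 41, 53, ∞}.
(a,b)_3: α=-1, u≡1; β=-5, v≡1 (mod 3); (1|3)=+1, (1|3)=+1; sign (−1)^1·+1^-5·+1^-1 = -1.
(a,b)_41: α=-2, u≡10; β=-2, v≡9 (mod 41); (10|41)=+1, (9|41)=+1; sign (−1)^0·+1^-2·+1^-2 = +1.
(a,b)_7: α=5, u≡3; β=3, v≡6 (mod 7); (3|7)=-1, (6|7)=-1; sign (−1)^1·-1^3·-1^5 = -1.
(a,b)_37: α=-2, u≡35; β=0, v≡36 (mod 37); (35|37)=-1, (36|37)=+1; sign (−1)^0·-1^0·+1^-2 = +1.
(a,b)_11: α=1, u≡2; β=1, v≡5 (mod 11); (2|11)=-1, (5|11)=+1; sign (−1)^1·-1^1·+1^1 = +1.
(a,b)_∞: sgn(-3003)=−, sgn(15015)=+, so +1.
(a,b)_13: α=1, u≡1; β=3, v≡6 (mod 13); (1|13)=+1, (6|13)=-1; sign (−1)^0·+1^3·-1^1 = -1.
(a,b)_2: α=4, β=14; u≡5, v≡7 (mod 8); ε(u)ε(v)=0·1, αω(v)=4·0, βω(u)=14·1; sum ≡ 0  ⇒  +1.
(a,b)_5: α=0, u≡2; β=1, v≡2 (mod 5); (2|5)=-1, (2|5)=-1; sign (−1)^0·-1^1·-1^0 = -1.
(a,b)_29: α=2, u≡7; β=0, v≡7 (mod 29); (7|29)=+1, (7|29)=+1; sign (−1)^0·+1^0·+1^2 = +1.
(a,b)_53: α=0, u≡8; β=-2, v≡11 (mod 53); (8|53)=-1, (11|53)=+1; sign (−1)^0·-1^-2·+1^0 = +1.
(-3003, 15015 / ℚ) ramifies at {3, 5, 7, 13}: a division algebra.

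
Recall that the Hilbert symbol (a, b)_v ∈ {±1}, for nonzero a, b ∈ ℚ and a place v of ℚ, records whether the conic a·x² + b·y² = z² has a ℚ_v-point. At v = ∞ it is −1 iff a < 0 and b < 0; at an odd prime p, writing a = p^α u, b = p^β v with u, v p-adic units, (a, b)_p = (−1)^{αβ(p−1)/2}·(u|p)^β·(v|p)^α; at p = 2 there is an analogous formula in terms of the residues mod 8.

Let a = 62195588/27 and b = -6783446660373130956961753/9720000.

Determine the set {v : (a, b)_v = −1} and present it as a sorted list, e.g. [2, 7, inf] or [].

[3, 7, 13, 23]

(a, b) ≡ (88179, -289731) mod (ℚ^×)²; places V = {2, 3, 5, 7, 11, 13, 17, 19, 23, ∞}.
(a,b)_19: α=1, u≡7; β=3, v≡14 (mod 19); (7|19)=+1, (14|19)=-1; sign (−1)^1·+1^3·-1^1 = +1.
(a,b)_∞: sgn(88179)=+, sgn(-289731)=−, so +1.
(a,b)_11: α=0, u≡3; β=2, v≡5 (mod 11); (3|11)=+1, (5|11)=+1; sign (−1)^0·+1^2·+1^0 = +1.
(a,b)_5: α=0, u≡4; β=-4, v≡1 (mod 5); (4|5)=+1, (1|5)=+1; sign (−1)^0·+1^-4·+1^0 = +1.
(a,b)_17: α=1, u≡13; β=3, v≡4 (mod 17); (13|17)=+1, (4|17)=+1; sign (−1)^0·+1^3·+1^1 = +1.
(a,b)_2: α=2, β=-6; u≡3, v≡5 (mod 8); ε(u)ε(v)=1·0, αω(v)=2·1, βω(u)=-6·1; sum ≡ 0  ⇒  +1.
(a,b)_3: α=-3, u≡2; β=-5, v≡2 (mod 3); (2|3)=-1, (2|3)=-1; sign (−1)^1·-1^-5·-1^-3 = -1.
(a,b)_13: α=1, u≡3; β=3, v≡7 (mod 13); (3|13)=+1, (7|13)=-1; sign (−1)^0·+1^3·-1^1 = -1.
(a,b)_7: α=1, u≡2; β=6, v≡5 (mod 7); (2|7)=+1, (5|7)=-1; sign (−1)^0·+1^6·-1^1 = -1.
(a,b)_23: α=2, u≡22; β=5, v≡5 (mod 23); (22|23)=-1, (5|23)=-1; sign (−1)^0·-1^5·-1^2 = -1.
Ram(88179, -289731) = {3, 7, 13, 23}; no ℚ_3-point on the conic.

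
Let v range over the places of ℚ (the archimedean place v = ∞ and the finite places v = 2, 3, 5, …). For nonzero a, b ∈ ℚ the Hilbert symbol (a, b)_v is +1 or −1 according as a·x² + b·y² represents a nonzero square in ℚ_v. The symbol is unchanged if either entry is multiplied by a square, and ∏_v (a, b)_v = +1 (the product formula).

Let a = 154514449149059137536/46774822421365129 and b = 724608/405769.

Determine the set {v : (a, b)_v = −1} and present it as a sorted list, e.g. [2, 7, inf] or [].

(a, b) ≡ (629, 1258) mod (ℚ^×)²; places V = {2, 3, 7, 13, 17, 19, 37, 41, ∞}.
(a,b)_7: α=-8, u≡6; β=-4, v≡3 (mod 7); (6|7)=-1, (3|7)=-1; sign (−1)^0·-1^-4·-1^-8 = +1.
(a,b)_19: α=2, u≡8; β=0, v≡1 (mod 19); (8|19)=-1, (1|19)=+1; sign (−1)^0·-1^0·+1^2 = +1.
(a,b)_∞: sgn(629)=+, sgn(1258)=+, so +1.
(a,b)_17: α=3, u≡12; β=1, v≡3 (mod 17); (12|17)=-1, (3|17)=-1; sign (−1)^0·-1^1·-1^3 = +1.
(a,b)_13: α=-6, u≡5; β=-2, v≡3 (mod 13); (5|13)=-1, (3|13)=+1; sign (−1)^0·-1^-2·+1^-6 = +1.
(a,b)_2: α=18, β=7; u≡5, v≡5 (mod 8); ε(u)ε(v)=0·0, αω(v)=18·1, βω(u)=7·1; sum ≡ 1  ⇒  -1.
(a,b)_3: α=8, u≡2; β=2, v≡1 (mod 3); (2|3)=-1, (1|3)=+1; sign (−1)^0·-1^2·+1^8 = +1.
(a,b)_37: α=3, u≡6; β=1, v≡10 (mod 37); (6|37)=-1, (10|37)=+1; sign (−1)^0·-1^1·+1^3 = -1.
(a,b)_41: α=-2, u≡30; β=0, v≡34 (mod 41); (30|41)=-1, (34|41)=-1; sign (−1)^0·-1^0·-1^-2 = +1.
|Ram(629, 1258)| = 2, even; anisotropic at {2, 37}.

[2, 37]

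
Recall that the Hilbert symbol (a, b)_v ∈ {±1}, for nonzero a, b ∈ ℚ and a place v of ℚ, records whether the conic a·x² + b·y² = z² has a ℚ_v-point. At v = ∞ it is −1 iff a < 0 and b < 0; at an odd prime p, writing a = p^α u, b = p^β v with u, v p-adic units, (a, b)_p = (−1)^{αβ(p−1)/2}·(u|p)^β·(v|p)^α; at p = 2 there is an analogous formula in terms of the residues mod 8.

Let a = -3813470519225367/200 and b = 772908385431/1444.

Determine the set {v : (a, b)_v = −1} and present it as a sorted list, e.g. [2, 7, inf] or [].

[3, 11, 13, 17]

(a, b) ≡ (-7854, 39) mod (ℚ^×)²; places V = {2, 3, 5, 7, 11, 13, 17, 19, ∞}.
(a,b)_5: α=-2, u≡1; β=0, v≡4 (mod 5); (1|5)=+1, (4|5)=+1; sign (−1)^0·+1^0·+1^-2 = +1.
(a,b)_13: α=4, u≡11; β=5, v≡3 (mod 13); (11|13)=-1, (3|13)=+1; sign (−1)^0·-1^5·+1^4 = -1.
(a,b)_3: α=1, u≡1; β=1, v≡1 (mod 3); (1|3)=+1, (1|3)=+1; sign (−1)^1·+1^1·+1^1 = -1.
(a,b)_∞: sgn(-7854)=−, sgn(39)=+, so +1.
(a,b)_2: α=-3, β=-2; u≡1, v≡7 (mod 8); ε(u)ε(v)=0·1, αω(v)=-3·0, βω(u)=-2·0; sum ≡ 0  ⇒  +1.
(a,b)_17: α=3, u≡14; β=2, v≡14 (mod 17); (14|17)=-1, (14|17)=-1; sign (−1)^0·-1^2·-1^3 = -1.
(a,b)_7: α=7, u≡3; β=4, v≡4 (mod 7); (3|7)=-1, (4|7)=+1; sign (−1)^0·-1^4·+1^7 = +1.
(a,b)_19: α=0, u≡2; β=-2, v≡9 (mod 19); (2|19)=-1, (9|19)=+1; sign (−1)^0·-1^-2·+1^0 = +1.
(a,b)_11: α=1, u≡4; β=0, v≡2 (mod 11); (4|11)=+1, (2|11)=-1; sign (−1)^0·+1^0·-1^1 = -1.
Ram(-7854, 39) = {3, 11, 13, 17}; no ℚ_3-point on the conic.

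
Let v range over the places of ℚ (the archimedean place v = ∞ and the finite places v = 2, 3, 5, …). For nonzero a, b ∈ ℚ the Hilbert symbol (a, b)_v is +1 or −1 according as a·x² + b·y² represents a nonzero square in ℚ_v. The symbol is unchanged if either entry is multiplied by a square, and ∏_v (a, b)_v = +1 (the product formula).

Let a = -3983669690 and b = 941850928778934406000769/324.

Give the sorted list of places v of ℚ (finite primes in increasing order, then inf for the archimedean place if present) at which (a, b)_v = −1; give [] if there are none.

Mod squares: a ≡ -1610, b ≡ 1001. Check v ∈ {∞, 2, 3, 5, 7, 11, 13, 23}.
v=13: a=13^2·(≡6), b=13^5·(≡4) mod 13; (6|13)=-1, (4|13)=+1; (−1)^{2·5·6}·(-1)^5·(+1)^2 = -1.
v=23: a=23^1·(≡11), b=23^2·(≡12) mod 23; (11|23)=-1, (12|23)=+1; (−1)^{1·2·11}·(-1)^2·(+1)^1 = +1.
v=5: a=5^1·(≡2), b=5^0·(≡1) mod 5; (2|5)=-1, (1|5)=+1; (−1)^{1·0·2}·(-1)^0·(+1)^1 = +1.
v=11: a=11^4·(≡6), b=11^11·(≡9) mod 11; (6|11)=-1, (9|11)=+1; (−1)^{4·11·5}·(-1)^11·(+1)^4 = -1.
v=3: a=3^0·(≡1), b=3^-4·(≡2) mod 3; (1|3)=+1, (2|3)=-1; (−1)^{0·-4·1}·(+1)^-4·(-1)^0 = +1.
v=∞: -1610 < 0 and 1001 > 0  ⇒  (a,b)_∞ = +1.
v=2: v_2(a)=1, v_2(b)=-2; units ≡ 3, 1 (mod 8); ε·ε+αω+βω = 1·0+1·0+-2·1 ≡ 0  ⇒  (a,b)_2 = +1.
v=7: a=7^1·(≡4), b=7^5·(≡3) mod 7; (4|7)=+1, (3|7)=-1; (−1)^{1·5·3}·(+1)^5·(-1)^1 = +1.
Ram(-1610, 1001) = {11, 13}; no ℚ_11-point on the conic.

[11, 13]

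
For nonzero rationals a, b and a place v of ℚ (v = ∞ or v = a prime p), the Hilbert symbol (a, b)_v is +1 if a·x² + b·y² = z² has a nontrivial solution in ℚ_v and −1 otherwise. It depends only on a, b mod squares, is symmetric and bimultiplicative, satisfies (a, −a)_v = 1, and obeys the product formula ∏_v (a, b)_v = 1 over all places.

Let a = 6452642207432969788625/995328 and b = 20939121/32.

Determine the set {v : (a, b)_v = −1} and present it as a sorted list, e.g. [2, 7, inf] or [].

(a, b) ≡ (90915, 1938) mod (ℚ^×)²; places V = {2, 3, 5, 7, 11, 17, 19, 29, ∞}.
(a,b)_17: α=4, u≡2; β=1, v≡11 (mod 17); (2|17)=+1, (11|17)=-1; sign (−1)^0·+1^1·-1^4 = +1.
(a,b)_∞: sgn(90915)=+, sgn(1938)=+, so +1.
(a,b)_5: α=3, u≡3; β=0, v≡3 (mod 5); (3|5)=-1, (3|5)=-1; sign (−1)^0·-1^0·-1^3 = -1.
(a,b)_2: α=-12, β=-5; u≡3, v≡1 (mod 8); ε(u)ε(v)=1·0, αω(v)=-12·0, βω(u)=-5·1; sum ≡ 1  ⇒  -1.
(a,b)_19: α=3, u≡17; β=1, v≡6 (mod 19); (17|19)=+1, (6|19)=+1; sign (−1)^1·+1^1·+1^3 = -1.
(a,b)_3: α=-5, u≡2; β=3, v≡1 (mod 3); (2|3)=-1, (1|3)=+1; sign (−1)^1·-1^3·+1^-5 = +1.
(a,b)_29: α=1, u≡3; β=0, v≡16 (mod 29); (3|29)=-1, (16|29)=+1; sign (−1)^0·-1^0·+1^1 = +1.
(a,b)_11: α=1, u≡4; β=0, v≡6 (mod 11); (4|11)=+1, (6|11)=-1; sign (−1)^0·+1^0·-1^1 = -1.
(a,b)_7: α=10, u≡6; β=4, v≡5 (mod 7); (6|7)=-1, (5|7)=-1; sign (−1)^0·-1^4·-1^10 = +1.
(90915, 1938 / ℚ) ramifies at {2, 5, 11, 19}: a division algebra.

[2, 5, 11, 19]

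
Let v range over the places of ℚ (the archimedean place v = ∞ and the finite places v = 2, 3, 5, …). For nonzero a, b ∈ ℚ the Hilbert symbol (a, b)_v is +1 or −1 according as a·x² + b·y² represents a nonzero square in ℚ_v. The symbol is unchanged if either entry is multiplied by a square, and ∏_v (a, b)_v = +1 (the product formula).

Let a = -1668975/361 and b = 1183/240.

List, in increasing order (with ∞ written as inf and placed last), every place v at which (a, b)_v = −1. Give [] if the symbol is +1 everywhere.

[7, 11]

(a, b) ≡ (-231, 105) mod (ℚ^×)²; places V = {2, 3, 5, 7, 11, 13, 17, 19, ∞}.
(a,b)_17: α=2, u≡14; β=0, v≡5 (mod 17); (14|17)=-1, (5|17)=-1; sign (−1)^0·-1^0·-1^2 = +1.
(a,b)_13: α=0, u≡3; β=2, v≡12 (mod 13); (3|13)=+1, (12|13)=+1; sign (−1)^0·+1^2·+1^0 = +1.
(a,b)_3: α=1, u≡1; β=-1, v≡2 (mod 3); (1|3)=+1, (2|3)=-1; sign (−1)^1·+1^-1·-1^1 = +1.
(a,b)_∞: sgn(-231)=−, sgn(105)=+, so +1.
(a,b)_2: α=0, β=-4; u≡1, v≡1 (mod 8); ε(u)ε(v)=0·0, αω(v)=0·0, βω(u)=-4·0; sum ≡ 0  ⇒  +1.
(a,b)_11: α=1, u≡1; β=0, v≡8 (mod 11); (1|11)=+1, (8|11)=-1; sign (−1)^0·+1^0·-1^1 = -1.
(a,b)_19: α=-2, u≡4; β=0, v≡2 (mod 19); (4|19)=+1, (2|19)=-1; sign (−1)^0·+1^0·-1^-2 = +1.
(a,b)_7: α=1, u≡4; β=1, v≡4 (mod 7); (4|7)=+1, (4|7)=+1; sign (−1)^1·+1^1·+1^1 = -1.
(a,b)_5: α=2, u≡1; β=-1, v≡1 (mod 5); (1|5)=+1, (1|5)=+1; sign (−1)^0·+1^-1·+1^2 = +1.
|Ram(-231, 105)| = 2, even; anisotropic at {7, 11}.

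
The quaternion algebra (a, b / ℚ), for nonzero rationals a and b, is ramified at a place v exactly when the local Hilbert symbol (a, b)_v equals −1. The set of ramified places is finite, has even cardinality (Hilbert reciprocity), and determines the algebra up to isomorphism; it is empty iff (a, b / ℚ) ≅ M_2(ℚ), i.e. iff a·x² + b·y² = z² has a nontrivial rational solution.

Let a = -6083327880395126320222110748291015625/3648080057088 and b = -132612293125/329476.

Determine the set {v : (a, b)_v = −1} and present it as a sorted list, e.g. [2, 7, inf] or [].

[3, 11, 13, 19, 23, inf]

(a, b) ≡ (-692835, -7429) mod (ℚ^×)²; places V = {2, 3, 5, 7, 11, 13, 17, 19, 23, 41, ∞}.
(a,b)_19: α=3, u≡13; β=1, v≡15 (mod 19); (13|19)=-1, (15|19)=-1; sign (−1)^1·-1^1·-1^3 = -1.
(a,b)_2: α=-8, β=-2; u≡5, v≡3 (mod 8); ε(u)ε(v)=0·1, αω(v)=-8·1, βω(u)=-2·1; sum ≡ 0  ⇒  +1.
(a,b)_23: α=4, u≡20; β=1, v≡20 (mod 23); (20|23)=-1, (20|23)=-1; sign (−1)^0·-1^1·-1^4 = -1.
(a,b)_13: α=7, u≡5; β=4, v≡5 (mod 13); (5|13)=-1, (5|13)=-1; sign (−1)^0·-1^4·-1^7 = -1.
(a,b)_11: α=1, u≡5; β=0, v≡10 (mod 11); (5|11)=+1, (10|11)=-1; sign (−1)^0·+1^0·-1^1 = -1.
(a,b)_17: α=3, u≡10; β=1, v≡3 (mod 17); (10|17)=-1, (3|17)=-1; sign (−1)^0·-1^1·-1^3 = +1.
(a,b)_∞: sgn(-692835)=−, sgn(-7429)=−, so -1.
(a,b)_41: α=-6, u≡30; β=-2, v≡40 (mod 41); (30|41)=-1, (40|41)=+1; sign (−1)^0·-1^-2·+1^-6 = +1.
(a,b)_7: α=2, u≡1; β=-2, v≡6 (mod 7); (1|7)=+1, (6|7)=-1; sign (−1)^0·+1^-2·-1^2 = +1.
(a,b)_5: α=19, u≡3; β=4, v≡1 (mod 5); (3|5)=-1, (1|5)=+1; sign (−1)^0·-1^4·+1^19 = +1.
(a,b)_3: α=-1, u≡1; β=0, v≡2 (mod 3); (1|3)=+1, (2|3)=-1; sign (−1)^0·+1^0·-1^-1 = -1.
(-692835, -7429 / ℚ) ramifies at {3, 11, 13, 19, 23, ∞}: a division algebra.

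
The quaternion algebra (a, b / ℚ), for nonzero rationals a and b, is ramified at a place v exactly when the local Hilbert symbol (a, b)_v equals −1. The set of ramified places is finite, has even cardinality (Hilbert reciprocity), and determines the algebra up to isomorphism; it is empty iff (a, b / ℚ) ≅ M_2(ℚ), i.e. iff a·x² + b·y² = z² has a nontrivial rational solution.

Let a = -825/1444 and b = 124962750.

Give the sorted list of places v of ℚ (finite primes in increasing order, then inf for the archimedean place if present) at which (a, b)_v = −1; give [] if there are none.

(a, b) ≡ (-33, 510) mod (ℚ^×)²; places V = {2, 3, 5, 11, 17, 19, ∞}.
(a,b)_∞: sgn(-33)=−, sgn(510)=+, so +1.
(a,b)_3: α=1, u≡1; β=5, v≡2 (mod 3); (1|3)=+1, (2|3)=-1; sign (−1)^1·+1^5·-1^1 = +1.
(a,b)_5: α=2, u≡3; β=3, v≡2 (mod 5); (3|5)=-1, (2|5)=-1; sign (−1)^0·-1^3·-1^2 = -1.
(a,b)_11: α=1, u≡8; β=2, v≡4 (mod 11); (8|11)=-1, (4|11)=+1; sign (−1)^0·-1^2·+1^1 = +1.
(a,b)_19: α=-2, u≡17; β=0, v≡16 (mod 19); (17|19)=+1, (16|19)=+1; sign (−1)^0·+1^0·+1^-2 = +1.
(a,b)_2: α=-2, β=1; u≡7, v≡7 (mod 8); ε(u)ε(v)=1·1, αω(v)=-2·0, βω(u)=1·0; sum ≡ 1  ⇒  -1.
(a,b)_17: α=0, u≡9; β=1, v≡1 (mod 17); (9|17)=+1, (1|17)=+1; sign (−1)^0·+1^1·+1^0 = +1.
(-33, 510 / ℚ) ramifies at {2, 5}: a division algebra.

[2, 5]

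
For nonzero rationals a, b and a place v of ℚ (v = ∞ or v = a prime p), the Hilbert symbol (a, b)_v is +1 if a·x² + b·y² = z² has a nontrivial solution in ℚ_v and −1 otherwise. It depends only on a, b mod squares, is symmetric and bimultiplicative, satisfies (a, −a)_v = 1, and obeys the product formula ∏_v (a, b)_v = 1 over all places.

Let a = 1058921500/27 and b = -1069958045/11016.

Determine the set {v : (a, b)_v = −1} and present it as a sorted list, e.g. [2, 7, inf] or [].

[2, 13, 17, 37]

(a, b) ≡ (23205, -81770) mod (ℚ^×)²; places V = {2, 3, 5, 7, 13, 17, 23, 29, 37, ∞}.
(a,b)_17: α=1, u≡14; β=-1, v≡4 (mod 17); (14|17)=-1, (4|17)=+1; sign (−1)^0·-1^-1·+1^1 = -1.
(a,b)_37: α=2, u≡17; β=1, v≡25 (mod 37); (17|37)=-1, (25|37)=+1; sign (−1)^0·-1^1·+1^2 = -1.
(a,b)_5: α=3, u≡1; β=1, v≡1 (mod 5); (1|5)=+1, (1|5)=+1; sign (−1)^0·+1^1·+1^3 = +1.
(a,b)_∞: sgn(23205)=+, sgn(-81770)=−, so +1.
(a,b)_29: α=0, u≡22; β=2, v≡11 (mod 29); (22|29)=+1, (11|29)=-1; sign (−1)^0·+1^2·-1^0 = +1.
(a,b)_23: α=0, u≡7; β=2, v≡8 (mod 23); (7|23)=-1, (8|23)=+1; sign (−1)^0·-1^2·+1^0 = +1.
(a,b)_13: α=1, u≡9; β=1, v≡6 (mod 13); (9|13)=+1, (6|13)=-1; sign (−1)^0·+1^1·-1^1 = -1.
(a,b)_3: α=-3, u≡1; β=-4, v≡1 (mod 3); (1|3)=+1, (1|3)=+1; sign (−1)^0·+1^-4·+1^-3 = +1.
(a,b)_2: α=2, β=-3; u≡5, v≡3 (mod 8); ε(u)ε(v)=0·1, αω(v)=2·1, βω(u)=-3·1; sum ≡ 1  ⇒  -1.
(a,b)_7: α=1, u≡1; β=0, v≡1 (mod 7); (1|7)=+1, (1|7)=+1; sign (−1)^0·+1^0·+1^1 = +1.
|Ram(23205, -81770)| = 4, even; anisotropic at {2, 13, 17, 37}.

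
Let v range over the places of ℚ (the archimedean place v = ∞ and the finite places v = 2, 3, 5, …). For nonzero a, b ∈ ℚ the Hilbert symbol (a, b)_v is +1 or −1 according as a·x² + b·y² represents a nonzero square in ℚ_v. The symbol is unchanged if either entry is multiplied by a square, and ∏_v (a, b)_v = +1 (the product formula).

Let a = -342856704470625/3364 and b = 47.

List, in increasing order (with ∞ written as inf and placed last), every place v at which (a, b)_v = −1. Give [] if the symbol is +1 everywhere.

[2, 41]

Mod squares: a ≡ -3065857, b ≡ 47. Check v ∈ {∞, 2, 3, 5, 29, 37, 41, 43, 47}.
v=2: v_2(a)=-2, v_2(b)=0; units ≡ 7, 7 (mod 8); ε·ε+αω+βω = 1·1+-2·0+0·0 ≡ 1  ⇒  (a,b)_2 = -1.
v=41: a=41^1·(≡11), b=41^0·(≡6) mod 41; (11|41)=-1, (6|41)=-1; (−1)^{1·0·20}·(-1)^0·(-1)^1 = -1.
v=∞: -3065857 < 0 and 47 > 0  ⇒  (a,b)_∞ = +1.
v=3: a=3^4·(≡2), b=3^0·(≡2) mod 3; (2|3)=-1, (2|3)=-1; (−1)^{4·0·1}·(-1)^0·(-1)^4 = +1.
v=47: a=47^3·(≡22), b=47^1·(≡1) mod 47; (22|47)=-1, (1|47)=+1; (−1)^{3·1·23}·(-1)^1·(+1)^3 = +1.
v=37: a=37^1·(≡35), b=37^0·(≡10) mod 37; (35|37)=-1, (10|37)=+1; (−1)^{1·0·18}·(-1)^0·(+1)^1 = +1.
v=43: a=43^1·(≡17), b=43^0·(≡4) mod 43; (17|43)=+1, (4|43)=+1; (−1)^{1·0·21}·(+1)^0·(+1)^1 = +1.
v=5: a=5^4·(≡3), b=5^0·(≡2) mod 5; (3|5)=-1, (2|5)=-1; (−1)^{4·0·2}·(-1)^0·(-1)^4 = +1.
v=29: a=29^-2·(≡24), b=29^0·(≡18) mod 29; (24|29)=+1, (18|29)=-1; (−1)^{-2·0·14}·(+1)^0·(-1)^-2 = +1.
|Ram(-3065857, 47)| = 2, even; anisotropic at {2, 41}.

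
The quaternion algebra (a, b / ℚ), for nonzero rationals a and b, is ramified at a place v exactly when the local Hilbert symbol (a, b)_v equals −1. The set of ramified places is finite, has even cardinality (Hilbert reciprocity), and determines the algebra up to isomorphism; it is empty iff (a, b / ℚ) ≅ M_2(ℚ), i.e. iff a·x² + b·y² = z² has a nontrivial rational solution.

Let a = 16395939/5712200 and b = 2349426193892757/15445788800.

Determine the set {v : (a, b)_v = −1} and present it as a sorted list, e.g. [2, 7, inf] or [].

Mod squares: a ≡ 102, b ≡ 714. Check v ∈ {∞, 2, 3, 5, 7, 13, 17, 23}.
v=3: a=3^9·(≡1), b=3^17·(≡1) mod 3; (1|3)=+1, (1|3)=+1; (−1)^{9·17·1}·(+1)^17·(+1)^9 = -1.
v=17: a=17^1·(≡7), b=17^3·(≡15) mod 17; (7|17)=-1, (15|17)=+1; (−1)^{1·3·8}·(-1)^3·(+1)^1 = -1.
v=∞: 102 > 0 and 714 > 0  ⇒  (a,b)_∞ = +1.
v=13: a=13^-4·(≡8), b=13^-6·(≡9) mod 13; (8|13)=-1, (9|13)=+1; (−1)^{-4·-6·6}·(-1)^-6·(+1)^-4 = +1.
v=7: a=7^2·(≡1), b=7^1·(≡1) mod 7; (1|7)=+1, (1|7)=+1; (−1)^{2·1·3}·(+1)^1·(+1)^2 = +1.
v=5: a=5^-2·(≡3), b=5^-2·(≡1) mod 5; (3|5)=-1, (1|5)=+1; (−1)^{-2·-2·2}·(-1)^-2·(+1)^-2 = +1.
v=23: a=23^0·(≡19), b=23^2·(≡13) mod 23; (19|23)=-1, (13|23)=+1; (−1)^{0·2·11}·(-1)^2·(+1)^0 = +1.
v=2: v_2(a)=-3, v_2(b)=-7; units ≡ 3, 5 (mod 8); ε·ε+αω+βω = 1·0+-3·1+-7·1 ≡ 0  ⇒  (a,b)_2 = +1.
|Ram(102, 714)| = 2, even; anisotropic at {3, 17}.

[3, 17]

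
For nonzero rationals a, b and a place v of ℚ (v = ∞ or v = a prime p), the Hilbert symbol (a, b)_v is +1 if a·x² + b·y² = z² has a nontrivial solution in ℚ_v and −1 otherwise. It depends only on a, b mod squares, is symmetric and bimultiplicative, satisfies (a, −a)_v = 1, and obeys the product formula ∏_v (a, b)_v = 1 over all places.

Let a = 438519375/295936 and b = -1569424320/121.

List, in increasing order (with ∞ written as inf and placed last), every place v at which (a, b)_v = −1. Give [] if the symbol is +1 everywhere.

[19, 37]

(a, b) ≡ (1591, -2724695) mod (ℚ^×)²; places V = {2, 3, 5, 7, 11, 17, 19, 23, 29, 37, 43, ∞}.
(a,b)_23: α=0, u≡1; β=1, v≡9 (mod 23); (1|23)=+1, (9|23)=+1; sign (−1)^0·+1^1·+1^0 = +1.
(a,b)_17: α=-2, u≡10; β=0, v≡3 (mod 17); (10|17)=-1, (3|17)=-1; sign (−1)^0·-1^0·-1^-2 = +1.
(a,b)_43: α=1, u≡3; β=1, v≡23 (mod 43); (3|43)=-1, (23|43)=+1; sign (−1)^1·-1^1·+1^1 = +1.
(a,b)_19: α=0, u≡14; β=1, v≡6 (mod 19); (14|19)=-1, (6|19)=+1; sign (−1)^0·-1^1·+1^0 = -1.
(a,b)_29: α=0, u≡4; β=1, v≡25 (mod 29); (4|29)=+1, (25|29)=+1; sign (−1)^0·+1^1·+1^0 = +1.
(a,b)_∞: sgn(1591)=+, sgn(-2724695)=−, so +1.
(a,b)_5: α=4, u≡1; β=1, v≡1 (mod 5); (1|5)=+1, (1|5)=+1; sign (−1)^0·+1^1·+1^4 = +1.
(a,b)_11: α=0, u≡10; β=-2, v≡9 (mod 11); (10|11)=-1, (9|11)=+1; sign (−1)^0·-1^-2·+1^0 = +1.
(a,b)_37: α=1, u≡22; β=0, v≡24 (mod 37); (22|37)=-1, (24|37)=-1; sign (−1)^0·-1^0·-1^1 = -1.
(a,b)_2: α=-10, β=6; u≡7, v≡1 (mod 8); ε(u)ε(v)=1·0, αω(v)=-10·0, βω(u)=6·0; sum ≡ 0  ⇒  +1.
(a,b)_3: α=2, u≡1; β=2, v≡1 (mod 3); (1|3)=+1, (1|3)=+1; sign (−1)^0·+1^2·+1^2 = +1.
(a,b)_7: α=2, u≡2; β=0, v≡6 (mod 7); (2|7)=+1, (6|7)=-1; sign (−1)^0·+1^0·-1^2 = +1.
|Ram(1591, -2724695)| = 2, even; anisotropic at {19, 37}.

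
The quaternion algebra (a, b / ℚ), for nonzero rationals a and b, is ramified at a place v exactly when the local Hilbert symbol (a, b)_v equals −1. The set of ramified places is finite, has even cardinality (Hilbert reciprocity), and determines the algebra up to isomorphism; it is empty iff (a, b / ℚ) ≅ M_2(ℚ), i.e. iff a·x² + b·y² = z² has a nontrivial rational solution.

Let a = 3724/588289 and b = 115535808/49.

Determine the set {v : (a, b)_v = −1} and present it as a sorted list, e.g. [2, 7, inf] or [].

[2, 23]

Mod squares: a ≡ 19, b ≡ 22287. Check v ∈ {∞, 2, 3, 7, 13, 17, 19, 23, 59}.
v=3: a=3^0·(≡1), b=3^5·(≡1) mod 3; (1|3)=+1, (1|3)=+1; (−1)^{0·5·1}·(+1)^5·(+1)^0 = +1.
v=19: a=19^1·(≡4), b=19^1·(≡10) mod 19; (4|19)=+1, (10|19)=-1; (−1)^{1·1·9}·(+1)^1·(-1)^1 = +1.
v=13: a=13^-2·(≡11), b=13^0·(≡5) mod 13; (11|13)=-1, (5|13)=-1; (−1)^{-2·0·6}·(-1)^0·(-1)^-2 = +1.
v=∞: 19 > 0 and 22287 > 0  ⇒  (a,b)_∞ = +1.
v=17: a=17^0·(≡13), b=17^1·(≡1) mod 17; (13|17)=+1, (1|17)=+1; (−1)^{0·1·8}·(+1)^1·(+1)^0 = +1.
v=59: a=59^-2·(≡36), b=59^0·(≡47) mod 59; (36|59)=+1, (47|59)=-1; (−1)^{-2·0·29}·(+1)^0·(-1)^-2 = +1.
v=23: a=23^0·(≡5), b=23^1·(≡9) mod 23; (5|23)=-1, (9|23)=+1; (−1)^{0·1·11}·(-1)^1·(+1)^0 = -1.
v=7: a=7^2·(≡3), b=7^-2·(≡3) mod 7; (3|7)=-1, (3|7)=-1; (−1)^{2·-2·3}·(-1)^-2·(-1)^2 = +1.
v=2: v_2(a)=2, v_2(b)=6; units ≡ 3, 7 (mod 8); ε·ε+αω+βω = 1·1+2·0+6·1 ≡ 1  ⇒  (a,b)_2 = -1.
(19, 22287 / ℚ) ramifies at {2, 23}: a division algebra.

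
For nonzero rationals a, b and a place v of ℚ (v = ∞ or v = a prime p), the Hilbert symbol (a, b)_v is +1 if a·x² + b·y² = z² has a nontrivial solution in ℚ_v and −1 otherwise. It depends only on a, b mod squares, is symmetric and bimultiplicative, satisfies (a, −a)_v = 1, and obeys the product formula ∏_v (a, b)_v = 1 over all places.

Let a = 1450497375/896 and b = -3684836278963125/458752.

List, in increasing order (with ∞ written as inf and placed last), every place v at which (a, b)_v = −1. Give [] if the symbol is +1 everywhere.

Mod squares: a ≡ 3570, b ≡ -5187. Check v ∈ {∞, 2, 3, 5, 7, 11, 13, 17, 19, 53}.
v=5: a=5^3·(≡4), b=5^4·(≡2) mod 5; (4|5)=+1, (2|5)=-1; (−1)^{3·4·2}·(+1)^4·(-1)^3 = -1.
v=53: a=53^2·(≡22), b=53^2·(≡40) mod 53; (22|53)=-1, (40|53)=+1; (−1)^{2·2·26}·(-1)^2·(+1)^2 = +1.
v=19: a=19^0·(≡7), b=19^1·(≡14) mod 19; (7|19)=+1, (14|19)=-1; (−1)^{0·1·9}·(+1)^1·(-1)^0 = +1.
v=11: a=11^0·(≡6), b=11^2·(≡4) mod 11; (6|11)=-1, (4|11)=+1; (−1)^{0·2·5}·(-1)^2·(+1)^0 = +1.
v=13: a=13^0·(≡11), b=13^1·(≡10) mod 13; (11|13)=-1, (10|13)=+1; (−1)^{0·1·6}·(-1)^1·(+1)^0 = -1.
v=3: a=3^5·(≡2), b=3^5·(≡2) mod 3; (2|3)=-1, (2|3)=-1; (−1)^{5·5·1}·(-1)^5·(-1)^5 = -1.
v=2: v_2(a)=-7, v_2(b)=-16; units ≡ 1, 5 (mod 8); ε·ε+αω+βω = 0·0+-7·1+-16·0 ≡ 1  ⇒  (a,b)_2 = -1.
v=7: a=7^-1·(≡6), b=7^-1·(≡4) mod 7; (6|7)=-1, (4|7)=+1; (−1)^{-1·-1·3}·(-1)^-1·(+1)^-1 = +1.
v=∞: 3570 > 0 and -5187 < 0  ⇒  (a,b)_∞ = +1.
v=17: a=17^1·(≡10), b=17^2·(≡9) mod 17; (10|17)=-1, (9|17)=+1; (−1)^{1·2·8}·(-1)^2·(+1)^1 = +1.
|Ram(3570, -5187)| = 4, even; anisotropic at {2, 3, 5, 13}.

[2, 3, 5, 13]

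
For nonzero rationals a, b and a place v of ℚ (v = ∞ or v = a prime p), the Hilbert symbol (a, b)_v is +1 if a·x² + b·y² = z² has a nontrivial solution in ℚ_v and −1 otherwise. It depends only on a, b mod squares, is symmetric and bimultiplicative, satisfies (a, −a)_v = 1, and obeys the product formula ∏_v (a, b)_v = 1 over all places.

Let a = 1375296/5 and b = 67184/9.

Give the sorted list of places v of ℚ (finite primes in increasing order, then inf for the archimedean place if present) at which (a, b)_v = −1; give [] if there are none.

[3, 13, 17, 19]

Mod squares: a ≡ 107445, b ≡ 4199. Check v ∈ {∞, 2, 3, 5, 13, 17, 19, 29}.
v=17: a=17^0·(≡6), b=17^1·(≡16) mod 17; (6|17)=-1, (16|17)=+1; (−1)^{0·1·8}·(-1)^1·(+1)^0 = -1.
v=2: v_2(a)=6, v_2(b)=4; units ≡ 5, 7 (mod 8); ε·ε+αω+βω = 0·1+6·0+4·1 ≡ 0  ⇒  (a,b)_2 = +1.
v=3: a=3^1·(≡1), b=3^-2·(≡2) mod 3; (1|3)=+1, (2|3)=-1; (−1)^{1·-2·1}·(+1)^-2·(-1)^1 = -1.
v=29: a=29^1·(≡25), b=29^0·(≡28) mod 29; (25|29)=+1, (28|29)=+1; (−1)^{1·0·14}·(+1)^0·(+1)^1 = +1.
v=∞: 107445 > 0 and 4199 > 0  ⇒  (a,b)_∞ = +1.
v=5: a=5^-1·(≡1), b=5^0·(≡1) mod 5; (1|5)=+1, (1|5)=+1; (−1)^{-1·0·2}·(+1)^0·(+1)^-1 = +1.
v=13: a=13^1·(≡10), b=13^1·(≡8) mod 13; (10|13)=+1, (8|13)=-1; (−1)^{1·1·6}·(+1)^1·(-1)^1 = -1.
v=19: a=19^1·(≡14), b=19^1·(≡15) mod 19; (14|19)=-1, (15|19)=-1; (−1)^{1·1·9}·(-1)^1·(-1)^1 = -1.
(107445, 4199 / ℚ) ramifies at {3, 13, 17, 19}: a division algebra.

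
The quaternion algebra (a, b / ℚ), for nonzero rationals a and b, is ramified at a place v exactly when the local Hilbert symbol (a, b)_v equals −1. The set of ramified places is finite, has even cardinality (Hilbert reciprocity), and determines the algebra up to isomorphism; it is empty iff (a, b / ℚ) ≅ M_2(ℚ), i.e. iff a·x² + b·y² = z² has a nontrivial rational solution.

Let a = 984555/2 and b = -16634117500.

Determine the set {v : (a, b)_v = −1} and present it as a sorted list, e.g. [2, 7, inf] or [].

[5, 7, 11, 13, 17, 23]

(a, b) ≡ (24310, -23023) mod (ℚ^×)²; places V = {2, 3, 5, 7, 11, 13, 17, 23, ∞}.
(a,b)_13: α=1, u≡5; β=1, v≡3 (mod 13); (5|13)=-1, (3|13)=+1; sign (−1)^0·-1^1·+1^1 = -1.
(a,b)_17: α=1, u≡15; β=2, v≡12 (mod 17); (15|17)=+1, (12|17)=-1; sign (−1)^0·+1^2·-1^1 = -1.
(a,b)_7: α=0, u≡6; β=1, v≡2 (mod 7); (6|7)=-1, (2|7)=+1; sign (−1)^0·-1^1·+1^0 = -1.
(a,b)_5: α=1, u≡3; β=4, v≡2 (mod 5); (3|5)=-1, (2|5)=-1; sign (−1)^0·-1^4·-1^1 = -1.
(a,b)_2: α=-1, β=2; u≡3, v≡1 (mod 8); ε(u)ε(v)=1·0, αω(v)=-1·0, βω(u)=2·1; sum ≡ 0  ⇒  +1.
(a,b)_3: α=4, u≡1; β=0, v≡2 (mod 3); (1|3)=+1, (2|3)=-1; sign (−1)^0·+1^0·-1^4 = +1.
(a,b)_∞: sgn(24310)=+, sgn(-23023)=−, so +1.
(a,b)_23: α=0, u≡20; β=1, v≡11 (mod 23); (20|23)=-1, (11|23)=-1; sign (−1)^0·-1^1·-1^0 = -1.
(a,b)_11: α=1, u≡10; β=1, v≡6 (mod 11); (10|11)=-1, (6|11)=-1; sign (−1)^1·-1^1·-1^1 = -1.
|Ram(24310, -23023)| = 6, even; anisotropic at {5, 7, 11, 13, 17, 23}.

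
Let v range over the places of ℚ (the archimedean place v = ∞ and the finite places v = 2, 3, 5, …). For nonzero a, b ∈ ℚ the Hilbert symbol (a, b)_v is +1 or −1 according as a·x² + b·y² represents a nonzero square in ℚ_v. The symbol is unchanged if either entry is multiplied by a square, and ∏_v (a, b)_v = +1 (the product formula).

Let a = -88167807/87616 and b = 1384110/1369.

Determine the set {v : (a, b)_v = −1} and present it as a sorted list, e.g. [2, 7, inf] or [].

Mod squares: a ≡ -7, b ≡ 910. Check v ∈ {∞, 2, 3, 5, 7, 13, 37}.
v=13: a=13^4·(≡8), b=13^3·(≡8) mod 13; (8|13)=-1, (8|13)=-1; (−1)^{4·3·6}·(-1)^3·(-1)^4 = -1.
v=3: a=3^2·(≡2), b=3^2·(≡1) mod 3; (2|3)=-1, (1|3)=+1; (−1)^{2·2·1}·(-1)^2·(+1)^2 = +1.
v=37: a=37^-2·(≡10), b=37^-2·(≡14) mod 37; (10|37)=+1, (14|37)=-1; (−1)^{-2·-2·18}·(+1)^-2·(-1)^-2 = +1.
v=2: v_2(a)=-6, v_2(b)=1; units ≡ 1, 7 (mod 8); ε·ε+αω+βω = 0·1+-6·0+1·0 ≡ 0  ⇒  (a,b)_2 = +1.
v=5: a=5^0·(≡3), b=5^1·(≡3) mod 5; (3|5)=-1, (3|5)=-1; (−1)^{0·1·2}·(-1)^1·(-1)^0 = -1.
v=7: a=7^3·(≡3), b=7^1·(≡2) mod 7; (3|7)=-1, (2|7)=+1; (−1)^{3·1·3}·(-1)^1·(+1)^3 = +1.
v=∞: -7 < 0 and 910 > 0  ⇒  (a,b)_∞ = +1.
Ram(-7, 910) = {5, 13}; no ℚ_5-point on the conic.

[5, 13]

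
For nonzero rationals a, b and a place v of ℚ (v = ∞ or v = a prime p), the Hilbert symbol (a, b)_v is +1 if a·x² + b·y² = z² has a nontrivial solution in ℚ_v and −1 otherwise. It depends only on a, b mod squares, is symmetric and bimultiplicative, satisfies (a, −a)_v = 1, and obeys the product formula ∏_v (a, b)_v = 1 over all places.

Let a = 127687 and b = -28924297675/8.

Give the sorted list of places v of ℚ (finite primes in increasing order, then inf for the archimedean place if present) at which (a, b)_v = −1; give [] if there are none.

[7, 29, 37, 41]

(a, b) ≡ (127687, -8006726) mod (ℚ^×)²; places V = {2, 5, 7, 13, 17, 29, 37, 41, ∞}.
(a,b)_41: α=0, u≡13; β=1, v≡6 (mod 41); (13|41)=-1, (6|41)=-1; sign (−1)^0·-1^1·-1^0 = -1.
(a,b)_∞: sgn(127687)=+, sgn(-8006726)=−, so +1.
(a,b)_5: α=0, u≡2; β=2, v≡1 (mod 5); (2|5)=-1, (1|5)=+1; sign (−1)^0·-1^2·+1^0 = +1.
(a,b)_29: α=1, u≡24; β=1, v≡11 (mod 29); (24|29)=+1, (11|29)=-1; sign (−1)^0·+1^1·-1^1 = -1.
(a,b)_37: α=1, u≡10; β=1, v≡14 (mod 37); (10|37)=+1, (14|37)=-1; sign (−1)^0·+1^1·-1^1 = -1.
(a,b)_17: α=1, u≡14; β=2, v≡1 (mod 17); (14|17)=-1, (1|17)=+1; sign (−1)^0·-1^2·+1^1 = +1.
(a,b)_13: α=0, u≡1; β=1, v≡1 (mod 13); (1|13)=+1, (1|13)=+1; sign (−1)^0·+1^1·+1^0 = +1.
(a,b)_7: α=1, u≡6; β=1, v≡5 (mod 7); (6|7)=-1, (5|7)=-1; sign (−1)^1·-1^1·-1^1 = -1.
(a,b)_2: α=0, β=-3; u≡7, v≡5 (mod 8); ε(u)ε(v)=1·0, αω(v)=0·1, βω(u)=-3·0; sum ≡ 0  ⇒  +1.
(127687, -8006726 / ℚ) ramifies at {7, 29, 37, 41}: a division algebra.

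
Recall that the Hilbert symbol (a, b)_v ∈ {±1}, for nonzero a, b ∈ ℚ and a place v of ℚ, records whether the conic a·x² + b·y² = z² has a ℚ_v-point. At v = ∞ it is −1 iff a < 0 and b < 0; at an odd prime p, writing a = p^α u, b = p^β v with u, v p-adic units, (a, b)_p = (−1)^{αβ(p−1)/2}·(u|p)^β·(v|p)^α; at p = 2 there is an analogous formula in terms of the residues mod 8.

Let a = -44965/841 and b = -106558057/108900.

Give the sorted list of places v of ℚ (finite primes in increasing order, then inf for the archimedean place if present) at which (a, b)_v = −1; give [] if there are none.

[2, 5, 41, inf]

(a, b) ≡ (-85, -697) mod (ℚ^×)²; places V = {2, 3, 5, 11, 17, 23, 29, 41, ∞}.
(a,b)_41: α=0, u≡24; β=1, v≡34 (mod 41); (24|41)=-1, (34|41)=-1; sign (−1)^0·-1^1·-1^0 = -1.
(a,b)_23: α=2, u≡20; β=2, v≡9 (mod 23); (20|23)=-1, (9|23)=+1; sign (−1)^0·-1^2·+1^2 = +1.
(a,b)_3: α=0, u≡2; β=-2, v≡2 (mod 3); (2|3)=-1, (2|3)=-1; sign (−1)^0·-1^-2·-1^0 = +1.
(a,b)_2: α=0, β=-2; u≡3, v≡7 (mod 8); ε(u)ε(v)=1·1, αω(v)=0·0, βω(u)=-2·1; sum ≡ 1  ⇒  -1.
(a,b)_∞: sgn(-85)=−, sgn(-697)=−, so -1.
(a,b)_5: α=1, u≡2; β=-2, v≡3 (mod 5); (2|5)=-1, (3|5)=-1; sign (−1)^0·-1^-2·-1^1 = -1.
(a,b)_17: α=1, u≡3; β=3, v≡7 (mod 17); (3|17)=-1, (7|17)=-1; sign (−1)^0·-1^3·-1^1 = +1.
(a,b)_11: α=0, u≡5; β=-2, v≡6 (mod 11); (5|11)=+1, (6|11)=-1; sign (−1)^0·+1^-2·-1^0 = +1.
(a,b)_29: α=-2, u≡14; β=0, v≡13 (mod 29); (14|29)=-1, (13|29)=+1; sign (−1)^0·-1^0·+1^-2 = +1.
Ram(-85, -697) = {2, 5, 41, ∞}; no ℚ_2-point on the conic.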